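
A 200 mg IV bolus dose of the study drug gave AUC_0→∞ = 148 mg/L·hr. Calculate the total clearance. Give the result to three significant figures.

CL = 1.35 L/hr

CL = Dose_iv / AUC_0→∞
   = 200 / 148 = 1.35135 L/hr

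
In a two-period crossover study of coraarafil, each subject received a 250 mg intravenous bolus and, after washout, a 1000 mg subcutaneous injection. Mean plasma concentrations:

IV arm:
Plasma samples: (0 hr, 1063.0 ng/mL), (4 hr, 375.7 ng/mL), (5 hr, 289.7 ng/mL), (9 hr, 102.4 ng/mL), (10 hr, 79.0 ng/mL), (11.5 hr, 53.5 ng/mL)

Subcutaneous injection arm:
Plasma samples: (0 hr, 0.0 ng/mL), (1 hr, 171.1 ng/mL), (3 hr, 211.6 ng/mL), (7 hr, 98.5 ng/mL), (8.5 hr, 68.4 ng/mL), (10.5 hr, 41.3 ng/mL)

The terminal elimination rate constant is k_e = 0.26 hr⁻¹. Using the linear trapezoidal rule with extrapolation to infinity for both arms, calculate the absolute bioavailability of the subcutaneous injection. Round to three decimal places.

Trapezoidal AUC_0→11.5 (IV):
  [0→4]: (1063.0+375.7)/2 × 4 = 2877.4
  [4→5]: (375.7+289.7)/2 × 1 = 332.7
  [5→9]: (289.7+102.4)/2 × 4 = 784.2
  [9→10]: (102.4+79.0)/2 × 1 = 90.7
  [10→11.5]: (79.0+53.5)/2 × 1.5 = 99.375
  Sum = 4184.375 ng/mL·hr
IV tail: 53.5/0.26 = 205.769; AUC_iv,0→∞ = 4184.375 + 205.769 = 4390.144 ng/mL·hr
Trapezoidal AUC_0→10.5 (subcutaneous injection):
  [0→1]: (0.0+171.1)/2 × 1 = 85.55
  [1→3]: (171.1+211.6)/2 × 2 = 382.7
  [3→7]: (211.6+98.5)/2 × 4 = 620.2
  [7→8.5]: (98.5+68.4)/2 × 1.5 = 125.175
  [8.5→10.5]: (68.4+41.3)/2 × 2 = 109.7
  Sum = 1323.325 ng/mL·hr
subcutaneous injection tail: 41.3/0.26 = 158.846; AUC_ev,0→∞ = 1323.325 + 158.846 = 1482.171 ng/mL·hr
F = (AUC_ev/D_ev)/(AUC_iv/D_iv) = (1482.171/1000)/(4390.144/250) = 1.482171/17.560576 = 0.0844

F = 0.084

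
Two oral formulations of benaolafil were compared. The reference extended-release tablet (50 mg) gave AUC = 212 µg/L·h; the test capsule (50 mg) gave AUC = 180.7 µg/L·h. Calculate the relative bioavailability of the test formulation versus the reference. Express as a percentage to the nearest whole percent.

F_rel = 85%

F_rel = (AUC_test/D_test) / (AUC_ref/D_ref)
      = (180.7/50) / (212/50)
      = 3.614 / 4.24 = 0.8524 = 85.24%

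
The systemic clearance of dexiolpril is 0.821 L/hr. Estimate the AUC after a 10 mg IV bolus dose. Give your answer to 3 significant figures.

AUC = 12.2 mg/L·hr

AUC_0→∞ = Dose_iv / CL
        = 10 / 0.821 = 12.1803 mg/L·hr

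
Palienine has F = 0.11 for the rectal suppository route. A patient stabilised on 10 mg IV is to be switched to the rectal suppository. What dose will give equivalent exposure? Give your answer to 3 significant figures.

For equal systemic exposure: F × D_ev = D_iv
D_ev = D_iv / F = 10 / 0.11 = 90.9091 mg

D_rectal = 90.9 mg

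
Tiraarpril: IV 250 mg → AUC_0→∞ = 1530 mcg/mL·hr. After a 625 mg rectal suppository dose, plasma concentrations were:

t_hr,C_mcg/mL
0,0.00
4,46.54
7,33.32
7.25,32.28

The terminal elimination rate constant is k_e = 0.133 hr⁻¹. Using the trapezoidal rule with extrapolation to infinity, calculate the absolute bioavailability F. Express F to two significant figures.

Trapezoidal AUC_0→7.25 (rectal suppository):
  [0→4]: (0.00+46.54)/2 × 4 = 93.08
  [4→7]: (46.54+33.32)/2 × 3 = 119.79
  [7→7.25]: (33.32+32.28)/2 × 0.25 = 8.2
  Sum = 221.07 mcg/mL·hr
Tail: C_last/k_e = 32.28/0.133 = 242.707
AUC_0→∞ (rectal suppository) = 221.07 + 242.707 = 463.777 mcg/mL·hr
F = (AUC_ev/D_ev)/(AUC_iv/D_iv) = (463.777/625)/(1530/250) = 0.7420432/6.12 = 0.1212

F = 0.12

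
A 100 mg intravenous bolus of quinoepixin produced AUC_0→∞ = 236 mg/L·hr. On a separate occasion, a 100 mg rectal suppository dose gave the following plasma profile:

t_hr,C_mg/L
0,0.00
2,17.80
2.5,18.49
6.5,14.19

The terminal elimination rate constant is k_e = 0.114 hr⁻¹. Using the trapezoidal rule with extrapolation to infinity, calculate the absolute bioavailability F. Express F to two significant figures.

F = 0.92

Trapezoidal AUC_0→6.5 (rectal suppository):
  [0→2]: (0.00+17.80)/2 × 2 = 17.8
  [2→2.5]: (17.80+18.49)/2 × 0.5 = 9.0725
  [2.5→6.5]: (18.49+14.19)/2 × 4 = 65.36
  Sum = 92.2325 mg/L·hr
Tail: C_last/k_e = 14.19/0.114 = 124.474
AUC_0→∞ (rectal suppository) = 92.2325 + 124.474 = 216.7065 mg/L·hr
F = (AUC_ev/D_ev)/(AUC_iv/D_iv) = (216.7065/100)/(236/100) = 2.167065/2.36 = 0.9182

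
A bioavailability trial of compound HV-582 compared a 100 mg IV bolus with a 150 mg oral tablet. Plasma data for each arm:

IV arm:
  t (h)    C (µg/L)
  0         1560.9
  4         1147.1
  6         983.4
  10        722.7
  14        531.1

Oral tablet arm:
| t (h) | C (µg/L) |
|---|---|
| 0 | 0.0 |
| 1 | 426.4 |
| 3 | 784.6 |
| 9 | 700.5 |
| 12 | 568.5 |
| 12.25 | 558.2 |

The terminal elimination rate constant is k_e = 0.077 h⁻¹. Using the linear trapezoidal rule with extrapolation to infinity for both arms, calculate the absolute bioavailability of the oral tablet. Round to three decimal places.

Trapezoidal AUC_0→14 (IV):
  [0→4]: (1560.9+1147.1)/2 × 4 = 5416.0
  [4→6]: (1147.1+983.4)/2 × 2 = 2130.5
  [6→10]: (983.4+722.7)/2 × 4 = 3412.2
  [10→14]: (722.7+531.1)/2 × 4 = 2507.6
  Sum = 13466.3 µg/L·h
IV tail: 531.1/0.077 = 6897.403; AUC_iv,0→∞ = 13466.3 + 6897.403 = 20363.703 µg/L·h
Trapezoidal AUC_0→12.25 (oral tablet):
  [0→1]: (0.0+426.4)/2 × 1 = 213.2
  [1→3]: (426.4+784.6)/2 × 2 = 1211.0
  [3→9]: (784.6+700.5)/2 × 6 = 4455.3
  [9→12]: (700.5+568.5)/2 × 3 = 1903.5
  [12→12.25]: (568.5+558.2)/2 × 0.25 = 140.8375
  Sum = 7923.8375 µg/L·h
oral tablet tail: 558.2/0.077 = 7249.351; AUC_ev,0→∞ = 7923.8375 + 7249.351 = 15173.1885 µg/L·h
F = (AUC_ev/D_ev)/(AUC_iv/D_iv) = (15173.1885/150)/(20363.703/100) = 101.15459/203.63703 = 0.4967

F = 0.497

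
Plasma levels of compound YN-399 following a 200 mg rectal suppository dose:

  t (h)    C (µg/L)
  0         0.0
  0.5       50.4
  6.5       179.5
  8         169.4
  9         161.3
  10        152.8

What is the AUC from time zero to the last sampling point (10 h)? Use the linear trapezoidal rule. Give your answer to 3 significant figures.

AUC = 1290 µg/L·h

Trapezoidal AUC_0→10:
  [0→0.5]: (0.0+50.4)/2 × 0.5 = 12.6
  [0.5→6.5]: (50.4+179.5)/2 × 6 = 689.7
  [6.5→8]: (179.5+169.4)/2 × 1.5 = 261.675
  [8→9]: (169.4+161.3)/2 × 1 = 165.35
  [9→10]: (161.3+152.8)/2 × 1 = 157.05
  Sum = 1286.375 µg/L·h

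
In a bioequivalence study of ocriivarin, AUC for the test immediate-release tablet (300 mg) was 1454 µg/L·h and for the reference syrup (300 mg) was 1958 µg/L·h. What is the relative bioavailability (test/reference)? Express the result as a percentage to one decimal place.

F_rel = 74.3%

F_rel = (AUC_test/D_test) / (AUC_ref/D_ref)
      = (1454/300) / (1958/300)
      = 4.84667 / 6.52667 = 0.7426 = 74.26%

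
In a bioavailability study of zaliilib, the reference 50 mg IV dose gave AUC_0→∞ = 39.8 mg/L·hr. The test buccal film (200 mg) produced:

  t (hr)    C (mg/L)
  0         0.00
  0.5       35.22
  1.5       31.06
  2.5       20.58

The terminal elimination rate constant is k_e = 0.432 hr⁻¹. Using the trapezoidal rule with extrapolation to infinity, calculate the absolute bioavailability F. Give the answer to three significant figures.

F = 0.725

Trapezoidal AUC_0→2.5 (buccal film):
  [0→0.5]: (0.00+35.22)/2 × 0.5 = 8.805
  [0.5→1.5]: (35.22+31.06)/2 × 1 = 33.14
  [1.5→2.5]: (31.06+20.58)/2 × 1 = 25.82
  Sum = 67.765 mg/L·hr
Tail: C_last/k_e = 20.58/0.432 = 47.639
AUC_0→∞ (buccal film) = 67.765 + 47.639 = 115.404 mg/L·hr
F = (AUC_ev/D_ev)/(AUC_iv/D_iv) = (115.404/200)/(39.8/50) = 0.57702/0.796 = 0.7249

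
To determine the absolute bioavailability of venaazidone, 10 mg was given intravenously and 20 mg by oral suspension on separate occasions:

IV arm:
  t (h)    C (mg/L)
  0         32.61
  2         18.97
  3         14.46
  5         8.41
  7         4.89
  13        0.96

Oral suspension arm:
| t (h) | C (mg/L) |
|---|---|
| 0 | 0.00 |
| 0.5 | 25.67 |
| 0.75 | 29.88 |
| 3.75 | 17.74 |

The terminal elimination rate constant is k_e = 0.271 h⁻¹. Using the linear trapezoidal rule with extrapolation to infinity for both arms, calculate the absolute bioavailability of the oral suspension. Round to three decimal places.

F = 0.598

Trapezoidal AUC_0→13 (IV):
  [0→2]: (32.61+18.97)/2 × 2 = 51.58
  [2→3]: (18.97+14.46)/2 × 1 = 16.715
  [3→5]: (14.46+8.41)/2 × 2 = 22.87
  [5→7]: (8.41+4.89)/2 × 2 = 13.3
  [7→13]: (4.89+0.96)/2 × 6 = 17.55
  Sum = 122.015 mg/L·h
IV tail: 0.96/0.271 = 3.542; AUC_iv,0→∞ = 122.015 + 3.542 = 125.557 mg/L·h
Trapezoidal AUC_0→3.75 (oral suspension):
  [0→0.5]: (0.00+25.67)/2 × 0.5 = 6.4175
  [0.5→0.75]: (25.67+29.88)/2 × 0.25 = 6.94375
  [0.75→3.75]: (29.88+17.74)/2 × 3 = 71.43
  Sum = 84.79125 mg/L·h
oral suspension tail: 17.74/0.271 = 65.461; AUC_ev,0→∞ = 84.79125 + 65.461 = 150.25225 mg/L·h
F = (AUC_ev/D_ev)/(AUC_iv/D_iv) = (150.25225/20)/(125.557/10) = 7.5126125/12.5557 = 0.5983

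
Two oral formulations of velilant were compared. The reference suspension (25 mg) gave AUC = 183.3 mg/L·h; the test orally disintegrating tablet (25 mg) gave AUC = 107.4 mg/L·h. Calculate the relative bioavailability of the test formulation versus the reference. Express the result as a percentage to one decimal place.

F_rel = (AUC_test/D_test) / (AUC_ref/D_ref)
      = (107.4/25) / (183.3/25)
      = 4.296 / 7.332 = 0.5859 = 58.59%

F_rel = 58.6%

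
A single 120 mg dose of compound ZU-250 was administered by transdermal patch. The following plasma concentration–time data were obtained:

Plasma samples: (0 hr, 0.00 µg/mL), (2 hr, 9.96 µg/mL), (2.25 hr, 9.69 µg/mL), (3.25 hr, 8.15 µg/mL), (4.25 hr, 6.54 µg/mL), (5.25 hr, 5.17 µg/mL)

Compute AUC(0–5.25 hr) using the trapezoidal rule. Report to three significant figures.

AUC = 34.5 µg/mL·hr

Trapezoidal AUC_0→5.25:
  [0→2]: (0.00+9.96)/2 × 2 = 9.96
  [2→2.25]: (9.96+9.69)/2 × 0.25 = 2.45625
  [2.25→3.25]: (9.69+8.15)/2 × 1 = 8.92
  [3.25→4.25]: (8.15+6.54)/2 × 1 = 7.345
  [4.25→5.25]: (6.54+5.17)/2 × 1 = 5.855
  Sum = 34.53625 µg/mL·hr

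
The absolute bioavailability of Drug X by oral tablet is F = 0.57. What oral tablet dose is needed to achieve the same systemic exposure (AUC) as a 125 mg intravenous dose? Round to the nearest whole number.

D_oral = 219 mg

For equal systemic exposure: F × D_ev = D_iv
D_ev = D_iv / F = 125 / 0.57 = 219.298 mg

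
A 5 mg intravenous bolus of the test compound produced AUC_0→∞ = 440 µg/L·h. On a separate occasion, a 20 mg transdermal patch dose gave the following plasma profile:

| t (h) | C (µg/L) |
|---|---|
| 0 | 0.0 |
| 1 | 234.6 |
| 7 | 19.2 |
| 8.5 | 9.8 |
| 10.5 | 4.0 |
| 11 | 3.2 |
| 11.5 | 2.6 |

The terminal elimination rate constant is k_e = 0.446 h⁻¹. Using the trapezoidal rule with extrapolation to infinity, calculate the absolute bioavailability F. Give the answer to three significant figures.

F = 0.525

Trapezoidal AUC_0→11.5 (transdermal patch):
  [0→1]: (0.0+234.6)/2 × 1 = 117.3
  [1→7]: (234.6+19.2)/2 × 6 = 761.4
  [7→8.5]: (19.2+9.8)/2 × 1.5 = 21.75
  [8.5→10.5]: (9.8+4.0)/2 × 2 = 13.8
  [10.5→11]: (4.0+3.2)/2 × 0.5 = 1.8
  [11→11.5]: (3.2+2.6)/2 × 0.5 = 1.45
  Sum = 917.5 µg/L·h
Tail: C_last/k_e = 2.6/0.446 = 5.830
AUC_0→∞ (transdermal patch) = 917.5 + 5.830 = 923.33 µg/L·h
F = (AUC_ev/D_ev)/(AUC_iv/D_iv) = (923.33/20)/(440/5) = 46.1665/88 = 0.5246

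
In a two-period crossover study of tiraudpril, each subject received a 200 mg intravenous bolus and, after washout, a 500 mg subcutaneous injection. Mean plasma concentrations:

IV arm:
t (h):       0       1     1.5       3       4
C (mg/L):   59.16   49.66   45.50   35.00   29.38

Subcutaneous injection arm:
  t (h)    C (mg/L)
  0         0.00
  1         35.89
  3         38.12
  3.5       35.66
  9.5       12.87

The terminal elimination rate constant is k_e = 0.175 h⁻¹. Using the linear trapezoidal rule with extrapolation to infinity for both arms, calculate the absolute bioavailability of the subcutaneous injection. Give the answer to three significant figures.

Trapezoidal AUC_0→4 (IV):
  [0→1]: (59.16+49.66)/2 × 1 = 54.41
  [1→1.5]: (49.66+45.50)/2 × 0.5 = 23.79
  [1.5→3]: (45.50+35.00)/2 × 1.5 = 60.375
  [3→4]: (35.00+29.38)/2 × 1 = 32.19
  Sum = 170.765 mg/L·h
IV tail: 29.38/0.175 = 167.886; AUC_iv,0→∞ = 170.765 + 167.886 = 338.651 mg/L·h
Trapezoidal AUC_0→9.5 (subcutaneous injection):
  [0→1]: (0.00+35.89)/2 × 1 = 17.945
  [1→3]: (35.89+38.12)/2 × 2 = 74.01
  [3→3.5]: (38.12+35.66)/2 × 0.5 = 18.445
  [3.5→9.5]: (35.66+12.87)/2 × 6 = 145.59
  Sum = 255.99 mg/L·h
subcutaneous injection tail: 12.87/0.175 = 73.543; AUC_ev,0→∞ = 255.99 + 73.543 = 329.533 mg/L·h
F = (AUC_ev/D_ev)/(AUC_iv/D_iv) = (329.533/500)/(338.651/200) = 0.659066/1.693255 = 0.3892

F = 0.389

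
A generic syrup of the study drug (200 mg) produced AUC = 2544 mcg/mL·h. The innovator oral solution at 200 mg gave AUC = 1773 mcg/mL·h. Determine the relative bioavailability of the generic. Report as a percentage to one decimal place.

F_rel = 143.5%

F_rel = (AUC_test/D_test) / (AUC_ref/D_ref)
      = (2544/200) / (1773/200)
      = 12.72 / 8.865 = 1.4349 = 143.49%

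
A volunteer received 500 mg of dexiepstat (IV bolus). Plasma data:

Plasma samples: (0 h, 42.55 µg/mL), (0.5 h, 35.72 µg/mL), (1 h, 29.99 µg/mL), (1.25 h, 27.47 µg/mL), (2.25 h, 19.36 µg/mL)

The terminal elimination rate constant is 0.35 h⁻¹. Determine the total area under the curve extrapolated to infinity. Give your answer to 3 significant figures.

AUC = 122 µg/mL·h

Trapezoidal AUC_0→2.25:
  [0→0.5]: (42.55+35.72)/2 × 0.5 = 19.5675
  [0.5→1]: (35.72+29.99)/2 × 0.5 = 16.4275
  [1→1.25]: (29.99+27.47)/2 × 0.25 = 7.1825
  [1.25→2.25]: (27.47+19.36)/2 × 1 = 23.415
  Sum = 66.5925 µg/mL·h
Extrapolated tail: C_last / k_e = 19.36 / 0.35 = 55.314
AUC_0→∞ = 66.5925 + 55.314 = 121.9065 µg/mL·h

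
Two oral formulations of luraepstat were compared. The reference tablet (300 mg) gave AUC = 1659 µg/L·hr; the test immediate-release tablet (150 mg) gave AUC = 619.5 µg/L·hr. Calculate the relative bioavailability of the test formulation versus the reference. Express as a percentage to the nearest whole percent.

F_rel = (AUC_test/D_test) / (AUC_ref/D_ref)
      = (619.5/150) / (1659/300)
      = 4.13 / 5.53 = 0.7468 = 74.68%

F_rel = 75%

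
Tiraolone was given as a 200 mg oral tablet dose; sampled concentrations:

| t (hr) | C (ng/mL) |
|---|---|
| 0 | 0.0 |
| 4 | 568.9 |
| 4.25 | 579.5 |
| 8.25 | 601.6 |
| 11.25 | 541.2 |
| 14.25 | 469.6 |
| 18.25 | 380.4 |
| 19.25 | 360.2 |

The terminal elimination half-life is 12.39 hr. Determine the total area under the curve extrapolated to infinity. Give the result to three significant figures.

AUC = 15400 ng/mL·hr

Trapezoidal AUC_0→19.25:
  [0→4]: (0.0+568.9)/2 × 4 = 1137.8
  [4→4.25]: (568.9+579.5)/2 × 0.25 = 143.55
  [4.25→8.25]: (579.5+601.6)/2 × 4 = 2362.2
  [8.25→11.25]: (601.6+541.2)/2 × 3 = 1714.2
  [11.25→14.25]: (541.2+469.6)/2 × 3 = 1516.2
  [14.25→18.25]: (469.6+380.4)/2 × 4 = 1700.0
  [18.25→19.25]: (380.4+360.2)/2 × 1 = 370.3
  Sum = 8944.25 ng/mL·hr
k_e = ln2 / t½ = 0.693147 / 12.39 = 0.0559 hr^-1
Extrapolated tail: C_last / k_e = 360.2 / 0.0559 = 6443.649
AUC_0→∞ = 8944.25 + 6443.649 = 15387.899 ng/mL·hr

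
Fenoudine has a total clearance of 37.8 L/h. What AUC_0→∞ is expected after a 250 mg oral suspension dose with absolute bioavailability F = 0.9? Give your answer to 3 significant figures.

AUC = 5.95 mg/L·h

AUC_0→∞ = F × Dose / CL
        = 0.9 × 250 / 37.8 = 5.95238 mg/L·h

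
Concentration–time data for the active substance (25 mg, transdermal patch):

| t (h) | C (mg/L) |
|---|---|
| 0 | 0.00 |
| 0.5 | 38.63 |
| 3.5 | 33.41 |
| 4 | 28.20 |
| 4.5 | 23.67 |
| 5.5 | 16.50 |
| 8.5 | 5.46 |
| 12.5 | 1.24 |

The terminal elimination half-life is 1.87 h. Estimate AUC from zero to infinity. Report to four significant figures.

AUC = 215.9 mg/L·h

Trapezoidal AUC_0→12.5:
  [0→0.5]: (0.00+38.63)/2 × 0.5 = 9.6575
  [0.5→3.5]: (38.63+33.41)/2 × 3 = 108.06
  [3.5→4]: (33.41+28.20)/2 × 0.5 = 15.4025
  [4→4.5]: (28.20+23.67)/2 × 0.5 = 12.9675
  [4.5→5.5]: (23.67+16.50)/2 × 1 = 20.085
  [5.5→8.5]: (16.50+5.46)/2 × 3 = 32.94
  [8.5→12.5]: (5.46+1.24)/2 × 4 = 13.4
  Sum = 212.5125 mg/L·h
k_e = ln2 / t½ = 0.693147 / 1.87 = 0.3707 h^-1
Extrapolated tail: C_last / k_e = 1.24 / 0.3707 = 3.345
AUC_0→∞ = 212.5125 + 3.345 = 215.8575 mg/L·h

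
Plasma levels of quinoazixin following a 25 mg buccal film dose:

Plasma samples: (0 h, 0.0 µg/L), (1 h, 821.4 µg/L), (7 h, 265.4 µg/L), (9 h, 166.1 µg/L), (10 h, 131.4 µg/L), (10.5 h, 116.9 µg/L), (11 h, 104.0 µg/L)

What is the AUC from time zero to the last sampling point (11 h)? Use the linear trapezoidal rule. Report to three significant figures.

AUC = 4370 µg/L·h

Trapezoidal AUC_0→11:
  [0→1]: (0.0+821.4)/2 × 1 = 410.7
  [1→7]: (821.4+265.4)/2 × 6 = 3260.4
  [7→9]: (265.4+166.1)/2 × 2 = 431.5
  [9→10]: (166.1+131.4)/2 × 1 = 148.75
  [10→10.5]: (131.4+116.9)/2 × 0.5 = 62.075
  [10.5→11]: (116.9+104.0)/2 × 0.5 = 55.225
  Sum = 4368.65 µg/L·h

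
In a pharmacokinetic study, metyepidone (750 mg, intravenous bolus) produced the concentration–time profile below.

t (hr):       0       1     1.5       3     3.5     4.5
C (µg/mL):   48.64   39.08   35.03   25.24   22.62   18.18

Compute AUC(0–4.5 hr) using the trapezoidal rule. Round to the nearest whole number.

Trapezoidal AUC_0→4.5:
  [0→1]: (48.64+39.08)/2 × 1 = 43.86
  [1→1.5]: (39.08+35.03)/2 × 0.5 = 18.5275
  [1.5→3]: (35.03+25.24)/2 × 1.5 = 45.2025
  [3→3.5]: (25.24+22.62)/2 × 0.5 = 11.965
  [3.5→4.5]: (22.62+18.18)/2 × 1 = 20.4
  Sum = 139.955 µg/mL·hr

AUC = 140 µg/mL·hr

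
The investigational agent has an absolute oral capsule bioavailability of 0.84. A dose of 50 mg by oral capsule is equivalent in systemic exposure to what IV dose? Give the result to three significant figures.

D_iv = 42.0 mg

Systemic exposure from an extravascular dose = F × D_ev, so the equivalent IV dose is F × D_ev.
D_iv = F × D_ev = 0.84 × 50 = 42 mg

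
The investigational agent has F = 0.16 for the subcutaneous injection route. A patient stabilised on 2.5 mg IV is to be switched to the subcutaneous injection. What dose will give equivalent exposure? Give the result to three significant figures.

D_subcutaneous = 15.6 mg

For equal systemic exposure: F × D_ev = D_iv
D_ev = D_iv / F = 2.5 / 0.16 = 15.625 mg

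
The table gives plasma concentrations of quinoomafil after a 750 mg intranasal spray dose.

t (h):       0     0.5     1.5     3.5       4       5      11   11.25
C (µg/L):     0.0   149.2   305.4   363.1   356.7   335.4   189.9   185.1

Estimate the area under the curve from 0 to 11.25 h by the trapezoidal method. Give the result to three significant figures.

AUC = 3080 µg/L·h

Trapezoidal AUC_0→11.25:
  [0→0.5]: (0.0+149.2)/2 × 0.5 = 37.3
  [0.5→1.5]: (149.2+305.4)/2 × 1 = 227.3
  [1.5→3.5]: (305.4+363.1)/2 × 2 = 668.5
  [3.5→4]: (363.1+356.7)/2 × 0.5 = 179.95
  [4→5]: (356.7+335.4)/2 × 1 = 346.05
  [5→11]: (335.4+189.9)/2 × 6 = 1575.9
  [11→11.25]: (189.9+185.1)/2 × 0.25 = 46.875
  Sum = 3081.875 µg/L·h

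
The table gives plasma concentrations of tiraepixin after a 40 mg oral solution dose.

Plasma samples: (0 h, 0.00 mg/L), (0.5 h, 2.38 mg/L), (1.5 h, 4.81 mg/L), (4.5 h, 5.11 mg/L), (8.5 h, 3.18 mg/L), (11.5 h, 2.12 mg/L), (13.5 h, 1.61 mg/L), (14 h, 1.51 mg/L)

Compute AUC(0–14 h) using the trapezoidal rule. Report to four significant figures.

Trapezoidal AUC_0→14:
  [0→0.5]: (0.00+2.38)/2 × 0.5 = 0.595
  [0.5→1.5]: (2.38+4.81)/2 × 1 = 3.595
  [1.5→4.5]: (4.81+5.11)/2 × 3 = 14.88
  [4.5→8.5]: (5.11+3.18)/2 × 4 = 16.58
  [8.5→11.5]: (3.18+2.12)/2 × 3 = 7.95
  [11.5→13.5]: (2.12+1.61)/2 × 2 = 3.73
  [13.5→14]: (1.61+1.51)/2 × 0.5 = 0.78
  Sum = 48.11 mg/L·h

AUC = 48.11 mg/L·h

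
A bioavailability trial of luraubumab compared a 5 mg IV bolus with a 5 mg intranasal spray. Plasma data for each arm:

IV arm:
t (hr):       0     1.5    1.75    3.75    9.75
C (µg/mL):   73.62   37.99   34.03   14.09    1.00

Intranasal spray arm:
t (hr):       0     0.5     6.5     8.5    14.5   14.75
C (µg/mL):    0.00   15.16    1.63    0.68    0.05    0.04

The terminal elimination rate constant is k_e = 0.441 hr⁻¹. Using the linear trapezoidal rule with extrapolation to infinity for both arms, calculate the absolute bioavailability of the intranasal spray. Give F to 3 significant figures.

F = 0.312

Trapezoidal AUC_0→9.75 (IV):
  [0→1.5]: (73.62+37.99)/2 × 1.5 = 83.7075
  [1.5→1.75]: (37.99+34.03)/2 × 0.25 = 9.0025
  [1.75→3.75]: (34.03+14.09)/2 × 2 = 48.12
  [3.75→9.75]: (14.09+1.00)/2 × 6 = 45.27
  Sum = 186.1 µg/mL·hr
IV tail: 1.00/0.441 = 2.268; AUC_iv,0→∞ = 186.1 + 2.268 = 188.368 µg/mL·hr
Trapezoidal AUC_0→14.75 (intranasal spray):
  [0→0.5]: (0.00+15.16)/2 × 0.5 = 3.79
  [0.5→6.5]: (15.16+1.63)/2 × 6 = 50.37
  [6.5→8.5]: (1.63+0.68)/2 × 2 = 2.31
  [8.5→14.5]: (0.68+0.05)/2 × 6 = 2.19
  [14.5→14.75]: (0.05+0.04)/2 × 0.25 = 0.01125
  Sum = 58.67125 µg/mL·hr
intranasal spray tail: 0.04/0.441 = 0.091; AUC_ev,0→∞ = 58.67125 + 0.091 = 58.76225 µg/mL·hr
F = (AUC_ev/D_ev)/(AUC_iv/D_iv) = (58.76225/5)/(188.368/5) = 11.75245/37.6736 = 0.3120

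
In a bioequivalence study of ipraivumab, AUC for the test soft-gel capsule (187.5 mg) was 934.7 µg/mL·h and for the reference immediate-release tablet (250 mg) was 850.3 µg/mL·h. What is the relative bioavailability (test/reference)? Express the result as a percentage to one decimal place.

F_rel = 146.6%

F_rel = (AUC_test/D_test) / (AUC_ref/D_ref)
      = (934.7/187.5) / (850.3/250)
      = 4.98507 / 3.4012 = 1.4657 = 146.57%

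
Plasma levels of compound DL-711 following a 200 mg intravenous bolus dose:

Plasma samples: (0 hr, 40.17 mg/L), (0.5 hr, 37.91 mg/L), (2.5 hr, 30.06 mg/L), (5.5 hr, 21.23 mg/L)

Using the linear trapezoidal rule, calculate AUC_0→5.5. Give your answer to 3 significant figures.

Trapezoidal AUC_0→5.5:
  [0→0.5]: (40.17+37.91)/2 × 0.5 = 19.52
  [0.5→2.5]: (37.91+30.06)/2 × 2 = 67.97
  [2.5→5.5]: (30.06+21.23)/2 × 3 = 76.935
  Sum = 164.425 mg/L·hr

AUC = 164 mg/L·hr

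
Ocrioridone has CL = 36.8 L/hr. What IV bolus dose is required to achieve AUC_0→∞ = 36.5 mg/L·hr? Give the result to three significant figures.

Dose_iv = CL × AUC_0→∞
     = 36.8 × 36.5 = 1343.2 mg

Dose = 1340 mg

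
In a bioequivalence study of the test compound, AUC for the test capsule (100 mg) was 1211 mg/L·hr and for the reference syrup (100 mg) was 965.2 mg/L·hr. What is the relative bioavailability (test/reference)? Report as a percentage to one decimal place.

F_rel = 125.5%

F_rel = (AUC_test/D_test) / (AUC_ref/D_ref)
      = (1211/100) / (965.2/100)
      = 12.11 / 9.652 = 1.2547 = 125.47%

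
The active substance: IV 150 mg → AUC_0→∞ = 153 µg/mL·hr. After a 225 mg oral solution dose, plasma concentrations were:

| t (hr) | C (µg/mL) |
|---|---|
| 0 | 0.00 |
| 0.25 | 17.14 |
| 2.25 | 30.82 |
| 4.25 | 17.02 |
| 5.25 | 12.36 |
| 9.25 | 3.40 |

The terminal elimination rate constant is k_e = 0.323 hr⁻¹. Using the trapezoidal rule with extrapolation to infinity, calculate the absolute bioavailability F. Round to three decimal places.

F = 0.674

Trapezoidal AUC_0→9.25 (oral solution):
  [0→0.25]: (0.00+17.14)/2 × 0.25 = 2.1425
  [0.25→2.25]: (17.14+30.82)/2 × 2 = 47.96
  [2.25→4.25]: (30.82+17.02)/2 × 2 = 47.84
  [4.25→5.25]: (17.02+12.36)/2 × 1 = 14.69
  [5.25→9.25]: (12.36+3.40)/2 × 4 = 31.52
  Sum = 144.1525 µg/mL·hr
Tail: C_last/k_e = 3.40/0.323 = 10.526
AUC_0→∞ (oral solution) = 144.1525 + 10.526 = 154.6785 µg/mL·hr
F = (AUC_ev/D_ev)/(AUC_iv/D_iv) = (154.6785/225)/(153/150) = 0.68746/1.02 = 0.6740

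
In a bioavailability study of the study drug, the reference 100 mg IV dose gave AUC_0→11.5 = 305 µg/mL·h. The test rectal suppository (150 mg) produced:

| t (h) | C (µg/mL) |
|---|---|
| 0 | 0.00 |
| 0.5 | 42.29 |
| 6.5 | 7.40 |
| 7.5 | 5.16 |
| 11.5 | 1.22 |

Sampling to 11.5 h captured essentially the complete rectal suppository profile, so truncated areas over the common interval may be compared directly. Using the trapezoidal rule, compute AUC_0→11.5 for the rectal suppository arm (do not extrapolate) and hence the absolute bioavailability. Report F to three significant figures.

Trapezoidal AUC_0→11.5 (rectal suppository):
  [0→0.5]: (0.00+42.29)/2 × 0.5 = 10.5725
  [0.5→6.5]: (42.29+7.40)/2 × 6 = 149.07
  [6.5→7.5]: (7.40+5.16)/2 × 1 = 6.28
  [7.5→11.5]: (5.16+1.22)/2 × 4 = 12.76
  Sum = 178.6825 µg/mL·h
F = (AUC_ev/D_ev)/(AUC_iv/D_iv) = (178.6825/150)/(305/100) = 1.19122/3.05 = 0.3906

F = 0.391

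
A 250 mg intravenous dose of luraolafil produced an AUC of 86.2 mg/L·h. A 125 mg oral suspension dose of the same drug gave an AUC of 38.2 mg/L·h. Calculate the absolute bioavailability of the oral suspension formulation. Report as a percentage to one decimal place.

F = (AUC_ev / D_ev) / (AUC_iv / D_iv)
  = (38.2/125) / (86.2/250)
  = 0.3056 / 0.3448 = 0.8863
  = 88.63%

F = 88.6%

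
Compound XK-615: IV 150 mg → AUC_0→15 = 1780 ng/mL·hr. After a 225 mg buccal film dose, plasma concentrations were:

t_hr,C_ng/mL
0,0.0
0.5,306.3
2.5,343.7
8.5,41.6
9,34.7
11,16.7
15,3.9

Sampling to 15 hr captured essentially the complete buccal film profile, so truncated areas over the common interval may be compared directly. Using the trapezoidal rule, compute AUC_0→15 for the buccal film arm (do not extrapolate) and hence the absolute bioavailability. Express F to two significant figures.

F = 0.75

Trapezoidal AUC_0→15 (buccal film):
  [0→0.5]: (0.0+306.3)/2 × 0.5 = 76.575
  [0.5→2.5]: (306.3+343.7)/2 × 2 = 650.0
  [2.5→8.5]: (343.7+41.6)/2 × 6 = 1155.9
  [8.5→9]: (41.6+34.7)/2 × 0.5 = 19.075
  [9→11]: (34.7+16.7)/2 × 2 = 51.4
  [11→15]: (16.7+3.9)/2 × 4 = 41.2
  Sum = 1994.15 ng/mL·hr
F = (AUC_ev/D_ev)/(AUC_iv/D_iv) = (1994.15/225)/(1780/150) = 8.86289/11.8667 = 0.7469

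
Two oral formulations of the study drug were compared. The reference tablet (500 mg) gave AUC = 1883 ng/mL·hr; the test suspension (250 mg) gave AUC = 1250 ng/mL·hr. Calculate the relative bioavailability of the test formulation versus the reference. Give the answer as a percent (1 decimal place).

F_rel = 132.8%

F_rel = (AUC_test/D_test) / (AUC_ref/D_ref)
      = (1250/250) / (1883/500)
      = 5 / 3.766 = 1.3277 = 132.77%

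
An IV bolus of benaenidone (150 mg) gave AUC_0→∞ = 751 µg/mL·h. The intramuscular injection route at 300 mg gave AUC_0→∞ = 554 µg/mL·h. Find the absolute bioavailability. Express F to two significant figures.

F = 0.37

F = (AUC_ev / D_ev) / (AUC_iv / D_iv)
  = (554/300) / (751/150)
  = 1.84667 / 5.00667 = 0.3688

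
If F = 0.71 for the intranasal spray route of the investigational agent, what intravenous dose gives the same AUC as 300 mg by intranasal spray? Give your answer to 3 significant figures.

Systemic exposure from an extravascular dose = F × D_ev, so the equivalent IV dose is F × D_ev.
D_iv = F × D_ev = 0.71 × 300 = 213 mg

D_iv = 213 mg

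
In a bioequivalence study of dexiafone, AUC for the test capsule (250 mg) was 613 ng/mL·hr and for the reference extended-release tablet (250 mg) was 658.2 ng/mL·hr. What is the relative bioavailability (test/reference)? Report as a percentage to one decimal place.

F_rel = (AUC_test/D_test) / (AUC_ref/D_ref)
      = (613/250) / (658.2/250)
      = 2.452 / 2.6328 = 0.9313 = 93.13%

F_rel = 93.1%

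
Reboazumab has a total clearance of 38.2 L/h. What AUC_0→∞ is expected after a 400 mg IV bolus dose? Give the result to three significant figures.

AUC_0→∞ = Dose_iv / CL
        = 400 / 38.2 = 10.4712 mg/L·h

AUC = 10.5 mg/L·h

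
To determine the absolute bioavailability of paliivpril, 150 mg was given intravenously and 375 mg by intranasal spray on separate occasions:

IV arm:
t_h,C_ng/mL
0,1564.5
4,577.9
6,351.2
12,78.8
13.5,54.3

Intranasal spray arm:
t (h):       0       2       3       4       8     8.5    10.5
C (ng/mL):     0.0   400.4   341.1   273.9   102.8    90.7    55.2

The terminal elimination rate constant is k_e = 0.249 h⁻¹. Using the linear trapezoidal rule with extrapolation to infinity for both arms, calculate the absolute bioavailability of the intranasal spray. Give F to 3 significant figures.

Trapezoidal AUC_0→13.5 (IV):
  [0→4]: (1564.5+577.9)/2 × 4 = 4284.8
  [4→6]: (577.9+351.2)/2 × 2 = 929.1
  [6→12]: (351.2+78.8)/2 × 6 = 1290.0
  [12→13.5]: (78.8+54.3)/2 × 1.5 = 99.825
  Sum = 6603.725 ng/mL·h
IV tail: 54.3/0.249 = 218.072; AUC_iv,0→∞ = 6603.725 + 218.072 = 6821.797 ng/mL·h
Trapezoidal AUC_0→10.5 (intranasal spray):
  [0→2]: (0.0+400.4)/2 × 2 = 400.4
  [2→3]: (400.4+341.1)/2 × 1 = 370.75
  [3→4]: (341.1+273.9)/2 × 1 = 307.5
  [4→8]: (273.9+102.8)/2 × 4 = 753.4
  [8→8.5]: (102.8+90.7)/2 × 0.5 = 48.375
  [8.5→10.5]: (90.7+55.2)/2 × 2 = 145.9
  Sum = 2026.325 ng/mL·h
intranasal spray tail: 55.2/0.249 = 221.687; AUC_ev,0→∞ = 2026.325 + 221.687 = 2248.012 ng/mL·h
F = (AUC_ev/D_ev)/(AUC_iv/D_iv) = (2248.012/375)/(6821.797/150) = 5.9947/45.4786 = 0.1318

F = 0.132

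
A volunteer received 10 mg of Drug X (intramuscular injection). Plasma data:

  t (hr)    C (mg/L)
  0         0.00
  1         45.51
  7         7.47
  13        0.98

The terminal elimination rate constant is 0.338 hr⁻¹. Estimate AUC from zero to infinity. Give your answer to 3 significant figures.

AUC = 210 mg/L·hr

Trapezoidal AUC_0→13:
  [0→1]: (0.00+45.51)/2 × 1 = 22.755
  [1→7]: (45.51+7.47)/2 × 6 = 158.94
  [7→13]: (7.47+0.98)/2 × 6 = 25.35
  Sum = 207.045 mg/L·hr
Extrapolated tail: C_last / k_e = 0.98 / 0.338 = 2.899
AUC_0→∞ = 207.045 + 2.899 = 209.944 mg/L·hr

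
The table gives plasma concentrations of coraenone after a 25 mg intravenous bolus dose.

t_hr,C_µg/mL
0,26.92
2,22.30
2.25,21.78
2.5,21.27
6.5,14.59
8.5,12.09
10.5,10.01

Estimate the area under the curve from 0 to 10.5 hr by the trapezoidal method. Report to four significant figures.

AUC = 180.6 µg/mL·hr

Trapezoidal AUC_0→10.5:
  [0→2]: (26.92+22.30)/2 × 2 = 49.22
  [2→2.25]: (22.30+21.78)/2 × 0.25 = 5.51
  [2.25→2.5]: (21.78+21.27)/2 × 0.25 = 5.38125
  [2.5→6.5]: (21.27+14.59)/2 × 4 = 71.72
  [6.5→8.5]: (14.59+12.09)/2 × 2 = 26.68
  [8.5→10.5]: (12.09+10.01)/2 × 2 = 22.1
  Sum = 180.61125 µg/mL·hr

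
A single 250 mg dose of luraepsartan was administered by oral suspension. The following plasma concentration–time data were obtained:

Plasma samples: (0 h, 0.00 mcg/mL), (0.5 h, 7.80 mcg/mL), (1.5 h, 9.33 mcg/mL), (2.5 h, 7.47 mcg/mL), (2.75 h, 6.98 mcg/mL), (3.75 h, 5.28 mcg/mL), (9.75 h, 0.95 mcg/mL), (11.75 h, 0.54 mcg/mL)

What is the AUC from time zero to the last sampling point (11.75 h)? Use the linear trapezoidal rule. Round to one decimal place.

AUC = 47.0 mcg/mL·h

Trapezoidal AUC_0→11.75:
  [0→0.5]: (0.00+7.80)/2 × 0.5 = 1.95
  [0.5→1.5]: (7.80+9.33)/2 × 1 = 8.565
  [1.5→2.5]: (9.33+7.47)/2 × 1 = 8.4
  [2.5→2.75]: (7.47+6.98)/2 × 0.25 = 1.80625
  [2.75→3.75]: (6.98+5.28)/2 × 1 = 6.13
  [3.75→9.75]: (5.28+0.95)/2 × 6 = 18.69
  [9.75→11.75]: (0.95+0.54)/2 × 2 = 1.49
  Sum = 47.03125 mcg/mL·h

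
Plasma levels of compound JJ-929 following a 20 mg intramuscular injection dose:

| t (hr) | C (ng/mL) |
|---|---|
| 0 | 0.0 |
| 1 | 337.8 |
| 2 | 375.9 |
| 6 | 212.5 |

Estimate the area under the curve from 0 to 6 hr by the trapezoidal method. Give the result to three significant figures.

AUC = 1700 ng/mL·hr

Trapezoidal AUC_0→6:
  [0→1]: (0.0+337.8)/2 × 1 = 168.9
  [1→2]: (337.8+375.9)/2 × 1 = 356.85
  [2→6]: (375.9+212.5)/2 × 4 = 1176.8
  Sum = 1702.55 ng/mL·hr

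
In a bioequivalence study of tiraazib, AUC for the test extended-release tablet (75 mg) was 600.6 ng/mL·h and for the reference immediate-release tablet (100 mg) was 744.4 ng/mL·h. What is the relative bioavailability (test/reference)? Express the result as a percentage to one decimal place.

F_rel = (AUC_test/D_test) / (AUC_ref/D_ref)
      = (600.6/75) / (744.4/100)
      = 8.008 / 7.444 = 1.0758 = 107.58%

F_rel = 107.6%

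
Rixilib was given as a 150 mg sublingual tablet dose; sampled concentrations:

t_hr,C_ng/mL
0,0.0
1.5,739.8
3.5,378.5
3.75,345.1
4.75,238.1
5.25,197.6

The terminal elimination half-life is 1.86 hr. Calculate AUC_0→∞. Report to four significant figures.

Trapezoidal AUC_0→5.25:
  [0→1.5]: (0.0+739.8)/2 × 1.5 = 554.85
  [1.5→3.5]: (739.8+378.5)/2 × 2 = 1118.3
  [3.5→3.75]: (378.5+345.1)/2 × 0.25 = 90.45
  [3.75→4.75]: (345.1+238.1)/2 × 1 = 291.6
  [4.75→5.25]: (238.1+197.6)/2 × 0.5 = 108.925
  Sum = 2164.125 ng/mL·hr
k_e = ln2 / t½ = 0.693147 / 1.86 = 0.3727 hr^-1
Extrapolated tail: C_last / k_e = 197.6 / 0.3727 = 530.185
AUC_0→∞ = 2164.125 + 530.185 = 2694.31 ng/mL·hr

AUC = 2694 ng/mL·hr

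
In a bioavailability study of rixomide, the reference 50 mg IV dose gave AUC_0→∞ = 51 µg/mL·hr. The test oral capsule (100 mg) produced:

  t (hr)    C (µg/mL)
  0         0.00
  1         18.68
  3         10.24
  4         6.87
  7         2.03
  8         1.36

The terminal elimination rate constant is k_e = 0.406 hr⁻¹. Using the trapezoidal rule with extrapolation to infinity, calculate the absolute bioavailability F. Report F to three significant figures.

Trapezoidal AUC_0→8 (oral capsule):
  [0→1]: (0.00+18.68)/2 × 1 = 9.34
  [1→3]: (18.68+10.24)/2 × 2 = 28.92
  [3→4]: (10.24+6.87)/2 × 1 = 8.555
  [4→7]: (6.87+2.03)/2 × 3 = 13.35
  [7→8]: (2.03+1.36)/2 × 1 = 1.695
  Sum = 61.86 µg/mL·hr
Tail: C_last/k_e = 1.36/0.406 = 3.350
AUC_0→∞ (oral capsule) = 61.86 + 3.350 = 65.21 µg/mL·hr
F = (AUC_ev/D_ev)/(AUC_iv/D_iv) = (65.21/100)/(51/50) = 0.6521/1.02 = 0.6393

F = 0.639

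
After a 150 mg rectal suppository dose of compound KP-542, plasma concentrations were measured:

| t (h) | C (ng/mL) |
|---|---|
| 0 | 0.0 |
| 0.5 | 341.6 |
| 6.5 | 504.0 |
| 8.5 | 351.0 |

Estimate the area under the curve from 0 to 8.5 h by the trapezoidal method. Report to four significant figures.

AUC = 3477 ng/mL·h

Trapezoidal AUC_0→8.5:
  [0→0.5]: (0.0+341.6)/2 × 0.5 = 85.4
  [0.5→6.5]: (341.6+504.0)/2 × 6 = 2536.8
  [6.5→8.5]: (504.0+351.0)/2 × 2 = 855.0
  Sum = 3477.2 ng/mL·h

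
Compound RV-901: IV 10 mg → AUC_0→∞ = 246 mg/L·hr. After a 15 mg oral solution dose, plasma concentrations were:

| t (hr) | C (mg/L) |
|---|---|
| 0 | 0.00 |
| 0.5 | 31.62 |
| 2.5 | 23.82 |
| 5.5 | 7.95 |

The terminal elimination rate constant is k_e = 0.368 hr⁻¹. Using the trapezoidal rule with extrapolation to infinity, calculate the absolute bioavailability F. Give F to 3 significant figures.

F = 0.359

Trapezoidal AUC_0→5.5 (oral solution):
  [0→0.5]: (0.00+31.62)/2 × 0.5 = 7.905
  [0.5→2.5]: (31.62+23.82)/2 × 2 = 55.44
  [2.5→5.5]: (23.82+7.95)/2 × 3 = 47.655
  Sum = 111.0 mg/L·hr
Tail: C_last/k_e = 7.95/0.368 = 21.603
AUC_0→∞ (oral solution) = 111.0 + 21.603 = 132.603 mg/L·hr
F = (AUC_ev/D_ev)/(AUC_iv/D_iv) = (132.603/15)/(246/10) = 8.8402/24.6 = 0.3594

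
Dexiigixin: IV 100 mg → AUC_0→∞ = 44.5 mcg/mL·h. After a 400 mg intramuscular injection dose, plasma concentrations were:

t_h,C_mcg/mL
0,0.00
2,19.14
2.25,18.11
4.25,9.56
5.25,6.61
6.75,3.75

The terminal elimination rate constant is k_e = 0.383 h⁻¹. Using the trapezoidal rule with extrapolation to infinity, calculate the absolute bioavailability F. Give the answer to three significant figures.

Trapezoidal AUC_0→6.75 (intramuscular injection):
  [0→2]: (0.00+19.14)/2 × 2 = 19.14
  [2→2.25]: (19.14+18.11)/2 × 0.25 = 4.65625
  [2.25→4.25]: (18.11+9.56)/2 × 2 = 27.67
  [4.25→5.25]: (9.56+6.61)/2 × 1 = 8.085
  [5.25→6.75]: (6.61+3.75)/2 × 1.5 = 7.77
  Sum = 67.32125 mcg/mL·h
Tail: C_last/k_e = 3.75/0.383 = 9.791
AUC_0→∞ (intramuscular injection) = 67.32125 + 9.791 = 77.11225 mcg/mL·h
F = (AUC_ev/D_ev)/(AUC_iv/D_iv) = (77.11225/400)/(44.5/100) = 0.192781/0.445 = 0.4332

F = 0.433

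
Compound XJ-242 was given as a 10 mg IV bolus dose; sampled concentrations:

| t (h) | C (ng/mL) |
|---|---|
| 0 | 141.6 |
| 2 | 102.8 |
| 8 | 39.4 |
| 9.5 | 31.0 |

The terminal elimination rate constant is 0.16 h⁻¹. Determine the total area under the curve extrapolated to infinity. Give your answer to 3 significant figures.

Trapezoidal AUC_0→9.5:
  [0→2]: (141.6+102.8)/2 × 2 = 244.4
  [2→8]: (102.8+39.4)/2 × 6 = 426.6
  [8→9.5]: (39.4+31.0)/2 × 1.5 = 52.8
  Sum = 723.8 ng/mL·h
Extrapolated tail: C_last / k_e = 31.0 / 0.16 = 193.750
AUC_0→∞ = 723.8 + 193.750 = 917.55 ng/mL·h

AUC = 918 ng/mL·h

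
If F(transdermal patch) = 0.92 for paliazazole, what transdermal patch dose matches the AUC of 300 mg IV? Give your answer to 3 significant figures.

For equal systemic exposure: F × D_ev = D_iv
D_ev = D_iv / F = 300 / 0.92 = 326.087 mg

D_transdermal = 326 mg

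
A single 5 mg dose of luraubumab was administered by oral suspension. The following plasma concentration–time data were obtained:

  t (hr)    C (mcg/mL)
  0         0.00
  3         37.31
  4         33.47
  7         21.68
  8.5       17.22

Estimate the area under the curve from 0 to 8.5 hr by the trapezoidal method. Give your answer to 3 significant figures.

Trapezoidal AUC_0→8.5:
  [0→3]: (0.00+37.31)/2 × 3 = 55.965
  [3→4]: (37.31+33.47)/2 × 1 = 35.39
  [4→7]: (33.47+21.68)/2 × 3 = 82.725
  [7→8.5]: (21.68+17.22)/2 × 1.5 = 29.175
  Sum = 203.255 mcg/mL·hr

AUC = 203 mcg/mL·hr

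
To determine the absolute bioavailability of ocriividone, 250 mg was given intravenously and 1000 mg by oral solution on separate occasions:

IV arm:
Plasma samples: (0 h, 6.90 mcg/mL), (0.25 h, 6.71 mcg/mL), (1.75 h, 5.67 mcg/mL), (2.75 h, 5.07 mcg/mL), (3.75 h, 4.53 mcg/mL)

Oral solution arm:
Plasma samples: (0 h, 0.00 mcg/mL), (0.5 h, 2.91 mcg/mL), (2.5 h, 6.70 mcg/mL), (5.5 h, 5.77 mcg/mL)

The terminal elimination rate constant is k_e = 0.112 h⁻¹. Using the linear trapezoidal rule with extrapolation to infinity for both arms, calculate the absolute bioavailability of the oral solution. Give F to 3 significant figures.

F = 0.327

Trapezoidal AUC_0→3.75 (IV):
  [0→0.25]: (6.90+6.71)/2 × 0.25 = 1.70125
  [0.25→1.75]: (6.71+5.67)/2 × 1.5 = 9.285
  [1.75→2.75]: (5.67+5.07)/2 × 1 = 5.37
  [2.75→3.75]: (5.07+4.53)/2 × 1 = 4.8
  Sum = 21.15625 mcg/mL·h
IV tail: 4.53/0.112 = 40.446; AUC_iv,0→∞ = 21.15625 + 40.446 = 61.60225 mcg/mL·h
Trapezoidal AUC_0→5.5 (oral solution):
  [0→0.5]: (0.00+2.91)/2 × 0.5 = 0.7275
  [0.5→2.5]: (2.91+6.70)/2 × 2 = 9.61
  [2.5→5.5]: (6.70+5.77)/2 × 3 = 18.705
  Sum = 29.0425 mcg/mL·h
oral solution tail: 5.77/0.112 = 51.518; AUC_ev,0→∞ = 29.0425 + 51.518 = 80.5605 mcg/mL·h
F = (AUC_ev/D_ev)/(AUC_iv/D_iv) = (80.5605/1000)/(61.60225/250) = 0.0805605/0.246409 = 0.3269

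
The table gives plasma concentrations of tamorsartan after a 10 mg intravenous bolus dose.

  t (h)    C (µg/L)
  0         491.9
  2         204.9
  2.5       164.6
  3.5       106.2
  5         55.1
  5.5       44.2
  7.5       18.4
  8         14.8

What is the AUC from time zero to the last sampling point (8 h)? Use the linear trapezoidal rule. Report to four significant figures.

AUC = 1141 µg/L·h

Trapezoidal AUC_0→8:
  [0→2]: (491.9+204.9)/2 × 2 = 696.8
  [2→2.5]: (204.9+164.6)/2 × 0.5 = 92.375
  [2.5→3.5]: (164.6+106.2)/2 × 1 = 135.4
  [3.5→5]: (106.2+55.1)/2 × 1.5 = 120.975
  [5→5.5]: (55.1+44.2)/2 × 0.5 = 24.825
  [5.5→7.5]: (44.2+18.4)/2 × 2 = 62.6
  [7.5→8]: (18.4+14.8)/2 × 0.5 = 8.3
  Sum = 1141.275 µg/L·h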